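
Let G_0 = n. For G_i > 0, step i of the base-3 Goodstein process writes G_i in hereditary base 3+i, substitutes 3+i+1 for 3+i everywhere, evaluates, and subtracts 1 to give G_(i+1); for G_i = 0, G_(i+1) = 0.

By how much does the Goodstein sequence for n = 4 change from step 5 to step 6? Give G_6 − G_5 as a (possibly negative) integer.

step 0: 4 = 3 + 1; sub 4 for 3: 4 + 1; = 5; G_1 = 5−1 = 4
step 1: 4 = 4; sub 5 for 4: 5; = 5; G_2 = 5−1 = 4
step 2: 4 = 4; sub 6 for 5: 4; = 4; G_3 = 4−1 = 3
step 3: 3 = 3; sub 7 for 6: 3; = 3; G_4 = 3−1 = 2
step 4: 2 = 2; sub 8 for 7: 2; = 2; G_5 = 2−1 = 1
step 5: 1 = 1; sub 9 for 8: 1; = 1; G_6 = 1−1 = 0

-1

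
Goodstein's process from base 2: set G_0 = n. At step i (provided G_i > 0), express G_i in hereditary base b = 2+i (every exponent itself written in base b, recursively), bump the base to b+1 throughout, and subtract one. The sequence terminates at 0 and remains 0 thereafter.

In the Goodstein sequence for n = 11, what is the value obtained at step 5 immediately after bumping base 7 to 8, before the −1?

11 —HB2→ 2^(2 + 1) + 2 + 1 —bump→ 3^(3 + 1) + 3 + 1 = 85 —(−1)→ 84
84 —HB3→ 3^(3 + 1) + 3 —bump→ 4^(4 + 1) + 4 = 1028 —(−1)→ 1027
1027 —HB4→ 4^(4 + 1) + 3 —bump→ 5^(5 + 1) + 3 = 15628 —(−1)→ 15627
15627 —HB5→ 5^(5 + 1) + 2 —bump→ 6^(6 + 1) + 2 = 279938 —(−1)→ 279937
279937 —HB6→ 6^(6 + 1) + 1 —bump→ 7^(7 + 1) + 1 = 5764802 —(−1)→ 5764801
5764801 —HB7→ 7^(7 + 1) —bump→ 8^(8 + 1) = 134217728 —(−1)→ 134217727

134217728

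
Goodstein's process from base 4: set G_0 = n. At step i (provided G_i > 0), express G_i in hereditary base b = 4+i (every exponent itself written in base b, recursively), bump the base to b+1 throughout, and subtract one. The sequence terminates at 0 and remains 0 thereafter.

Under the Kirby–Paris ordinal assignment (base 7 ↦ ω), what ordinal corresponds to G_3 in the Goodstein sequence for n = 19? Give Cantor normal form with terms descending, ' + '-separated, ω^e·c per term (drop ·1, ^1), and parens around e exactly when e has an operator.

ω^2

G_0 = 19. HB_4(19) = 4^2 + 3. Bump = 28. G_1 = 27.
G_1 = 27. HB_5(27) = 5^2 + 2. Bump = 38. G_2 = 37.
G_2 = 37. HB_6(37) = 6^2 + 1. Bump = 50. G_3 = 49.
G_3 = 49. HB_7(49) = 7^2. Bump = 64. G_4 = 63.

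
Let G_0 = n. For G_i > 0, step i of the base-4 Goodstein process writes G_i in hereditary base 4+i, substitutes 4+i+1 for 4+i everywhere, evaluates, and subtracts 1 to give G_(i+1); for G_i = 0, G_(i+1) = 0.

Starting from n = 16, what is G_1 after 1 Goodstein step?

G_0=16  [base 4] 4^2  →[4↦5]→  5^2 = 25  −1 ⇒ G_1=24
G_1=24  [base 5] 4·5 + 4  →[5↦6]→  4·6 + 4 = 28  −1 ⇒ G_2=27

24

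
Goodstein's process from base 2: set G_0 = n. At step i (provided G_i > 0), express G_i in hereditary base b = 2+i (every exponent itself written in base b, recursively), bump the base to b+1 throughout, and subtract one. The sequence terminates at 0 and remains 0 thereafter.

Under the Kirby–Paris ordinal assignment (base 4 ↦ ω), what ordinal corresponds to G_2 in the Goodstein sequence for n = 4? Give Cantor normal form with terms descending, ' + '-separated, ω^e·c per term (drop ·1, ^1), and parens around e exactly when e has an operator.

base 2: 4 = 2^2; at 3: 3^3 = 27; next = 26
base 3: 26 = 2·3^2 + 2·3 + 2; at 4: 2·4^2 + 2·4 + 2 = 42; next = 41
base 4: 41 = 2·4^2 + 2·4 + 1; at 5: 2·5^2 + 2·5 + 1 = 61; next = 60

ω^2·2 + ω·2 + 1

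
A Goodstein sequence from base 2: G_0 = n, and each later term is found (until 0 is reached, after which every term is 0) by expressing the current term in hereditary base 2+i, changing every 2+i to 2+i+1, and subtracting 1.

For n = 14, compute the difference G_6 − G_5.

128542131

[0] 14 ≡ 2^(2 + 1) + 2^2 + 2 (base 2). Lift 3: 111. −1: 110.
[1] 110 ≡ 3^(3 + 1) + 3^3 + 2 (base 3). Lift 4: 1282. −1: 1281.
[2] 1281 ≡ 4^(4 + 1) + 4^4 + 1 (base 4). Lift 5: 18751. −1: 18750.
[3] 18750 ≡ 5^(5 + 1) + 5^5 (base 5). Lift 6: 326592. −1: 326591.
[4] 326591 ≡ 6^(6 + 1) + 5·6^5 + 5·6^4 + 5·6^3 + 5·6^2 + 5·6 + 5 (base 6). Lift 7: 5862841. −1: 5862840.
[5] 5862840 ≡ 7^(7 + 1) + 5·7^5 + 5·7^4 + 5·7^3 + 5·7^2 + 5·7 + 4 (base 7). Lift 8: 134404972. −1: 134404971.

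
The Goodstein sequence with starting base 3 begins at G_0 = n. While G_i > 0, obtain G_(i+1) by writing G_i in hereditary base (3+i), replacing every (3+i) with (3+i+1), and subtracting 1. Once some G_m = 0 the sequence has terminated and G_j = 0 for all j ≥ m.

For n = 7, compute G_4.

9

step 0: 7 = 2·3 + 1; sub 4 for 3: 2·4 + 1; = 9; G_1 = 9−1 = 8
step 1: 8 = 2·4; sub 5 for 4: 2·5; = 10; G_2 = 10−1 = 9
step 2: 9 = 5 + 4; sub 6 for 5: 6 + 4; = 10; G_3 = 10−1 = 9
step 3: 9 = 6 + 3; sub 7 for 6: 7 + 3; = 10; G_4 = 10−1 = 9
step 4: 9 = 7 + 2; sub 8 for 7: 8 + 2; = 10; G_5 = 10−1 = 9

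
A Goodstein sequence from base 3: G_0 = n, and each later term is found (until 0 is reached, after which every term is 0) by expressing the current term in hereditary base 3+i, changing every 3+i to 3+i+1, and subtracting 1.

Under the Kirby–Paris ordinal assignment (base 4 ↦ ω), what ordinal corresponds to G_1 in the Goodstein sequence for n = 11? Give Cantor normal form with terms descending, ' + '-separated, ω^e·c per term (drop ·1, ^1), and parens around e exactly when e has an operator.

base 3: 11 = 3^2 + 2; at 4: 4^2 + 2 = 18; next = 17
base 4: 17 = 4^2 + 1; at 5: 5^2 + 1 = 26; next = 25

ω^2 + 1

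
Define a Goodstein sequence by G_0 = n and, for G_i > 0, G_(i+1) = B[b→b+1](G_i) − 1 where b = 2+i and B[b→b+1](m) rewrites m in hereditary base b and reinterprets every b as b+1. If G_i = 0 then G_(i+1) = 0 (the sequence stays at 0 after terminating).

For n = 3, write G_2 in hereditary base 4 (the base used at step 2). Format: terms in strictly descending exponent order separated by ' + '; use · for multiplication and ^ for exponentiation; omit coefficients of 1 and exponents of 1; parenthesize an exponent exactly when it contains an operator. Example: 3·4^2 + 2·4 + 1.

3

3 —HB2→ 2 + 1 —bump→ 3 + 1 = 4 —(−1)→ 3
3 —HB3→ 3 —bump→ 4 = 4 —(−1)→ 3
3 —HB4→ 3 —bump→ 3 = 3 —(−1)→ 2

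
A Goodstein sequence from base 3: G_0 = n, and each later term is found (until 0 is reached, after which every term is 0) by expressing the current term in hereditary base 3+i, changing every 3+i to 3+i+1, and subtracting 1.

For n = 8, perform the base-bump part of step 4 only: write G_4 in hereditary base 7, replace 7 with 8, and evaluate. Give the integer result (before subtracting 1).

G_0 = 8. HB_3(8) = 2·3 + 2. Bump = 10. G_1 = 9.
G_1 = 9. HB_4(9) = 2·4 + 1. Bump = 11. G_2 = 10.
G_2 = 10. HB_5(10) = 2·5. Bump = 12. G_3 = 11.
G_3 = 11. HB_6(11) = 6 + 5. Bump = 12. G_4 = 11.
G_4 = 11. HB_7(11) = 7 + 4. Bump = 12. G_5 = 11.

12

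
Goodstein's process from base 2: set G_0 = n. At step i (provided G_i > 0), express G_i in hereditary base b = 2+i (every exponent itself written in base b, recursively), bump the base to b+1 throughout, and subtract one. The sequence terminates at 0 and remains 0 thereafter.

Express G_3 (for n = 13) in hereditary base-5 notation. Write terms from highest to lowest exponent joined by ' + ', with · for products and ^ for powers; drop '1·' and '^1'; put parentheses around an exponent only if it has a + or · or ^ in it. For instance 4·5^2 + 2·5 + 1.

5^(5 + 1) + 3·5^3 + 3·5^2 + 3·5 + 2

i=0: 13 = 2^(2 + 1) + 2^2 + 1 (b=2); 2→3: 3^(3 + 1) + 3^3 + 1 = 109; 109−1 = 108
i=1: 108 = 3^(3 + 1) + 3^3 (b=3); 3→4: 4^(4 + 1) + 4^4 = 1280; 1280−1 = 1279
i=2: 1279 = 4^(4 + 1) + 3·4^3 + 3·4^2 + 3·4 + 3 (b=4); 4→5: 5^(5 + 1) + 3·5^3 + 3·5^2 + 3·5 + 3 = 16093; 16093−1 = 16092
i=3: 16092 = 5^(5 + 1) + 3·5^3 + 3·5^2 + 3·5 + 2 (b=5); 5→6: 6^(6 + 1) + 3·6^3 + 3·6^2 + 3·6 + 2 = 280712; 280712−1 = 280711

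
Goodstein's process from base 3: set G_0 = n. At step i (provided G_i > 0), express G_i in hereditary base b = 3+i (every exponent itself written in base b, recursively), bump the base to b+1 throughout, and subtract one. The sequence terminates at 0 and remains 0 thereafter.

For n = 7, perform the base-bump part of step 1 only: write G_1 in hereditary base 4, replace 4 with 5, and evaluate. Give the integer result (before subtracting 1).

10

base 3: 7 = 2·3 + 1; at 4: 2·4 + 1 = 9; next = 8
base 4: 8 = 2·4; at 5: 2·5 = 10; next = 9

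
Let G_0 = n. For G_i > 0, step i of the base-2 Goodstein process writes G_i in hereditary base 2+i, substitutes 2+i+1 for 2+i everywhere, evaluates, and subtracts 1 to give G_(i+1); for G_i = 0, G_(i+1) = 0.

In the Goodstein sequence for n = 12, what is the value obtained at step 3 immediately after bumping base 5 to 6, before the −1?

280020

12 —HB2→ 2^(2 + 1) + 2^2 —bump→ 3^(3 + 1) + 3^3 = 108 —(−1)→ 107
107 —HB3→ 3^(3 + 1) + 2·3^2 + 2·3 + 2 —bump→ 4^(4 + 1) + 2·4^2 + 2·4 + 2 = 1066 —(−1)→ 1065
1065 —HB4→ 4^(4 + 1) + 2·4^2 + 2·4 + 1 —bump→ 5^(5 + 1) + 2·5^2 + 2·5 + 1 = 15686 —(−1)→ 15685
15685 —HB5→ 5^(5 + 1) + 2·5^2 + 2·5 —bump→ 6^(6 + 1) + 2·6^2 + 2·6 = 280020 —(−1)→ 280019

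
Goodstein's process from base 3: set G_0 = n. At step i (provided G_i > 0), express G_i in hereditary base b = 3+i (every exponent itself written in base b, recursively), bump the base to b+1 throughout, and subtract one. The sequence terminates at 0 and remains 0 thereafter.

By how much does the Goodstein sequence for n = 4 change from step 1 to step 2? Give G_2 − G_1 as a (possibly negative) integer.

G_0 = 4. HB_3(4) = 3 + 1. Bump = 5. G_1 = 4.
G_1 = 4. HB_4(4) = 4. Bump = 5. G_2 = 4.

0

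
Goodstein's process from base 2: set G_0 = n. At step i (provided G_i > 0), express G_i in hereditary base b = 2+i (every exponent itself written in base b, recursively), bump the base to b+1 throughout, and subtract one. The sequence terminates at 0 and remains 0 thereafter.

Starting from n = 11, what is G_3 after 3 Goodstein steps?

(0) 11|_2 = 2^(2 + 1) + 2 + 1 ↦ 3^(3 + 1) + 3 + 1|_3 = 85 ⇒ 84
(1) 84|_3 = 3^(3 + 1) + 3 ↦ 4^(4 + 1) + 4|_4 = 1028 ⇒ 1027
(2) 1027|_4 = 4^(4 + 1) + 3 ↦ 5^(5 + 1) + 3|_5 = 15628 ⇒ 15627
(3) 15627|_5 = 5^(5 + 1) + 2 ↦ 6^(6 + 1) + 2|_6 = 279938 ⇒ 279937

15627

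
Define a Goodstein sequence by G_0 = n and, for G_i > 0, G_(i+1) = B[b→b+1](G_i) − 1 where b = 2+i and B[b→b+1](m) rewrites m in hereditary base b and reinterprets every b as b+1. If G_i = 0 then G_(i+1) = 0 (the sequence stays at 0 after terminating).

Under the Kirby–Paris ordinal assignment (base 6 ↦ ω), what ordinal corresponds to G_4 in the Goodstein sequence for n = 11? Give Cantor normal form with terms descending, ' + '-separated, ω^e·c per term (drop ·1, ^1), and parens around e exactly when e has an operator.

[0] 11 ≡ 2^(2 + 1) + 2 + 1 (base 2). Lift 3: 85. −1: 84.
[1] 84 ≡ 3^(3 + 1) + 3 (base 3). Lift 4: 1028. −1: 1027.
[2] 1027 ≡ 4^(4 + 1) + 3 (base 4). Lift 5: 15628. −1: 15627.
[3] 15627 ≡ 5^(5 + 1) + 2 (base 5). Lift 6: 279938. −1: 279937.
[4] 279937 ≡ 6^(6 + 1) + 1 (base 6). Lift 7: 5764802. −1: 5764801.

ω^(ω + 1) + 1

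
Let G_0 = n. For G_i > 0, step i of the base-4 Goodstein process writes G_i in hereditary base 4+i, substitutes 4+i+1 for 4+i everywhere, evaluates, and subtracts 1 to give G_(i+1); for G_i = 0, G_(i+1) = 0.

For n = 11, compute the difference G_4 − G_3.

11 —HB4→ 2·4 + 3 —bump→ 2·5 + 3 = 13 —(−1)→ 12
12 —HB5→ 2·5 + 2 —bump→ 2·6 + 2 = 14 —(−1)→ 13
13 —HB6→ 2·6 + 1 —bump→ 2·7 + 1 = 15 —(−1)→ 14
14 —HB7→ 2·7 —bump→ 2·8 = 16 —(−1)→ 15

1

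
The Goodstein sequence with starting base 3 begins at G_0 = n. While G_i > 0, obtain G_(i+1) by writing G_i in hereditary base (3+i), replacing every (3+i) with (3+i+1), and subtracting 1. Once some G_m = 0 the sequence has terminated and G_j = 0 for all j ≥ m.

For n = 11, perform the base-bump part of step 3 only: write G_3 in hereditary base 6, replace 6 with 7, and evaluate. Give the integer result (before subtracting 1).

40

G_0 = 11. HB_3(11) = 3^2 + 2. Bump = 18. G_1 = 17.
G_1 = 17. HB_4(17) = 4^2 + 1. Bump = 26. G_2 = 25.
G_2 = 25. HB_5(25) = 5^2. Bump = 36. G_3 = 35.
G_3 = 35. HB_6(35) = 5·6 + 5. Bump = 40. G_4 = 39.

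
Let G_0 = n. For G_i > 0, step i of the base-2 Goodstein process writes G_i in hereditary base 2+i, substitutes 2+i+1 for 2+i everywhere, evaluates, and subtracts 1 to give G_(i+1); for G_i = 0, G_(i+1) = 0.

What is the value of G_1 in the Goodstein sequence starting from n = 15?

i=0: 15 = 2^(2 + 1) + 2^2 + 2 + 1 (b=2); 2→3: 3^(3 + 1) + 3^3 + 3 + 1 = 112; 112−1 = 111
i=1: 111 = 3^(3 + 1) + 3^3 + 3 (b=3); 3→4: 4^(4 + 1) + 4^4 + 4 = 1284; 1284−1 = 1283

111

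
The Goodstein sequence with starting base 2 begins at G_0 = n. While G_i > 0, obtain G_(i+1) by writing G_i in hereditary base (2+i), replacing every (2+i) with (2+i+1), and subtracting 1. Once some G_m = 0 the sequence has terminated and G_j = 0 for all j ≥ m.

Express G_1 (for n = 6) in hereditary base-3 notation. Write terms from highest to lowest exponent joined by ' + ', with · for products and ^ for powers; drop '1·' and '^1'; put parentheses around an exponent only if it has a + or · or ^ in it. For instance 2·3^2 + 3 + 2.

3^3 + 2

(0) 6|_2 = 2^2 + 2 ↦ 3^3 + 3|_3 = 30 ⇒ 29
(1) 29|_3 = 3^3 + 2 ↦ 4^4 + 2|_4 = 258 ⇒ 257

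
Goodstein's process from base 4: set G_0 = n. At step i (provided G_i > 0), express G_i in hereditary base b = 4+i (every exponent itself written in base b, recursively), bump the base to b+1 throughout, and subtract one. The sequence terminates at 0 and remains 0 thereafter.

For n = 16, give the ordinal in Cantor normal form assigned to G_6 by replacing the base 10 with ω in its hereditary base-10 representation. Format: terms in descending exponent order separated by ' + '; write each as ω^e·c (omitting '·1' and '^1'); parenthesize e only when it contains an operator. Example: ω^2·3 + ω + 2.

base 4: 16 = 4^2; at 5: 5^2 = 25; next = 24
base 5: 24 = 4·5 + 4; at 6: 4·6 + 4 = 28; next = 27
base 6: 27 = 4·6 + 3; at 7: 4·7 + 3 = 31; next = 30
base 7: 30 = 4·7 + 2; at 8: 4·8 + 2 = 34; next = 33
base 8: 33 = 4·8 + 1; at 9: 4·9 + 1 = 37; next = 36
base 9: 36 = 4·9; at 10: 4·10 = 40; next = 39

ω·3 + 9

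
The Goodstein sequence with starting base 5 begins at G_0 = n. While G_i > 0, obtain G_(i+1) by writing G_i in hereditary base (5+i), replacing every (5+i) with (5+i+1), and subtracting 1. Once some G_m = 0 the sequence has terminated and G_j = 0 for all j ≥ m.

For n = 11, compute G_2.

G_0 = 11. HB_5(11) = 2·5 + 1. Bump = 13. G_1 = 12.
G_1 = 12. HB_6(12) = 2·6. Bump = 14. G_2 = 13.
G_2 = 13. HB_7(13) = 7 + 6. Bump = 14. G_3 = 13.

13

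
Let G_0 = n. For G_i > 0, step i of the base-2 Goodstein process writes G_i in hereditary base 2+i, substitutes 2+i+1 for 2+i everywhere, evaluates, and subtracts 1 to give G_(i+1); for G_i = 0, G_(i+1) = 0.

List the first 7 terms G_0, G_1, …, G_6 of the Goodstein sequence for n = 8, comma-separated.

8, 80, 553, 6310, 93395, 1647195, 33554571

i=0: 8 = 2^(2 + 1) (b=2); 2→3: 3^(3 + 1) = 81; 81−1 = 80
i=1: 80 = 2·3^3 + 2·3^2 + 2·3 + 2 (b=3); 3→4: 2·4^4 + 2·4^2 + 2·4 + 2 = 554; 554−1 = 553
i=2: 553 = 2·4^4 + 2·4^2 + 2·4 + 1 (b=4); 4→5: 2·5^5 + 2·5^2 + 2·5 + 1 = 6311; 6311−1 = 6310
i=3: 6310 = 2·5^5 + 2·5^2 + 2·5 (b=5); 5→6: 2·6^6 + 2·6^2 + 2·6 = 93396; 93396−1 = 93395
i=4: 93395 = 2·6^6 + 2·6^2 + 6 + 5 (b=6); 6→7: 2·7^7 + 2·7^2 + 7 + 5 = 1647196; 1647196−1 = 1647195
i=5: 1647195 = 2·7^7 + 2·7^2 + 7 + 4 (b=7); 7→8: 2·8^8 + 2·8^2 + 8 + 4 = 33554572; 33554572−1 = 33554571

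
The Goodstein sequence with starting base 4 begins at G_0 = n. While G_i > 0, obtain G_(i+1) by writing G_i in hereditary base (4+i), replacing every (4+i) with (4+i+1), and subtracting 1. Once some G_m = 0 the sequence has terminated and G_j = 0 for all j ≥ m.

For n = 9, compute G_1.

10

i=0: 9 = 2·4 + 1 (b=4); 4→5: 2·5 + 1 = 11; 11−1 = 10
i=1: 10 = 2·5 (b=5); 5→6: 2·6 = 12; 12−1 = 11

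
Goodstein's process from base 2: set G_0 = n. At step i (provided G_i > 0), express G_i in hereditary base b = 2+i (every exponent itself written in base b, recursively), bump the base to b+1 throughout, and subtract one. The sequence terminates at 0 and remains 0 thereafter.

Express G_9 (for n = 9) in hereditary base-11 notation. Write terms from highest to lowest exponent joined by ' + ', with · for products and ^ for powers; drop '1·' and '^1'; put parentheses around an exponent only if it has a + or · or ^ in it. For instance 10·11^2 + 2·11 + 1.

step 0: 9 = 2^(2 + 1) + 1; sub 3 for 2: 3^(3 + 1) + 1; = 82; G_1 = 82−1 = 81
step 1: 81 = 3^(3 + 1); sub 4 for 3: 4^(4 + 1); = 1024; G_2 = 1024−1 = 1023
step 2: 1023 = 3·4^4 + 3·4^3 + 3·4^2 + 3·4 + 3; sub 5 for 4: 3·5^5 + 3·5^3 + 3·5^2 + 3·5 + 3; = 9843; G_3 = 9843−1 = 9842
step 3: 9842 = 3·5^5 + 3·5^3 + 3·5^2 + 3·5 + 2; sub 6 for 5: 3·6^6 + 3·6^3 + 3·6^2 + 3·6 + 2; = 140744; G_4 = 140744−1 = 140743
step 4: 140743 = 3·6^6 + 3·6^3 + 3·6^2 + 3·6 + 1; sub 7 for 6: 3·7^7 + 3·7^3 + 3·7^2 + 3·7 + 1; = 2471827; G_5 = 2471827−1 = 2471826
step 5: 2471826 = 3·7^7 + 3·7^3 + 3·7^2 + 3·7; sub 8 for 7: 3·8^8 + 3·8^3 + 3·8^2 + 3·8; = 50333400; G_6 = 50333400−1 = 50333399
step 6: 50333399 = 3·8^8 + 3·8^3 + 3·8^2 + 2·8 + 7; sub 9 for 8: 3·9^9 + 3·9^3 + 3·9^2 + 2·9 + 7; = 1162263922; G_7 = 1162263922−1 = 1162263921
step 7: 1162263921 = 3·9^9 + 3·9^3 + 3·9^2 + 2·9 + 6; sub 10 for 9: 3·10^10 + 3·10^3 + 3·10^2 + 2·10 + 6; = 30000003326; G_8 = 30000003326−1 = 30000003325
step 8: 30000003325 = 3·10^10 + 3·10^3 + 3·10^2 + 2·10 + 5; sub 11 for 10: 3·11^11 + 3·11^3 + 3·11^2 + 2·11 + 5; = 855935016216; G_9 = 855935016216−1 = 855935016215

3·11^11 + 3·11^3 + 3·11^2 + 2·11 + 4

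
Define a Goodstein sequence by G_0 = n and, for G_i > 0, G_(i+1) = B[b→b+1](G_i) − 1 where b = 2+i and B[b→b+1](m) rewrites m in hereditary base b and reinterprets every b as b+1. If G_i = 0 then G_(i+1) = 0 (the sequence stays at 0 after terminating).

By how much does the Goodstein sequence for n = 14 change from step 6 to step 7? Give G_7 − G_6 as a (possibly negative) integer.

3352711577

[0] 14 ≡ 2^(2 + 1) + 2^2 + 2 (base 2). Lift 3: 111. −1: 110.
[1] 110 ≡ 3^(3 + 1) + 3^3 + 2 (base 3). Lift 4: 1282. −1: 1281.
[2] 1281 ≡ 4^(4 + 1) + 4^4 + 1 (base 4). Lift 5: 18751. −1: 18750.
[3] 18750 ≡ 5^(5 + 1) + 5^5 (base 5). Lift 6: 326592. −1: 326591.
[4] 326591 ≡ 6^(6 + 1) + 5·6^5 + 5·6^4 + 5·6^3 + 5·6^2 + 5·6 + 5 (base 6). Lift 7: 5862841. −1: 5862840.
[5] 5862840 ≡ 7^(7 + 1) + 5·7^5 + 5·7^4 + 5·7^3 + 5·7^2 + 5·7 + 4 (base 7). Lift 8: 134404972. −1: 134404971.
[6] 134404971 ≡ 8^(8 + 1) + 5·8^5 + 5·8^4 + 5·8^3 + 5·8^2 + 5·8 + 3 (base 8). Lift 9: 3487116549. −1: 3487116548.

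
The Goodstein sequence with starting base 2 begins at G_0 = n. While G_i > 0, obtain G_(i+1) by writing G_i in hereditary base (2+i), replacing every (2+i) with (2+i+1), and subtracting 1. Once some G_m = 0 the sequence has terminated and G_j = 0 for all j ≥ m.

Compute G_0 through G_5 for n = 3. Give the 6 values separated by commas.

3 —HB2→ 2 + 1 —bump→ 3 + 1 = 4 —(−1)→ 3
3 —HB3→ 3 —bump→ 4 = 4 —(−1)→ 3
3 —HB4→ 3 —bump→ 3 = 3 —(−1)→ 2
2 —HB5→ 2 —bump→ 2 = 2 —(−1)→ 1
1 —HB6→ 1 —bump→ 1 = 1 —(−1)→ 0

3, 3, 3, 2, 1, 0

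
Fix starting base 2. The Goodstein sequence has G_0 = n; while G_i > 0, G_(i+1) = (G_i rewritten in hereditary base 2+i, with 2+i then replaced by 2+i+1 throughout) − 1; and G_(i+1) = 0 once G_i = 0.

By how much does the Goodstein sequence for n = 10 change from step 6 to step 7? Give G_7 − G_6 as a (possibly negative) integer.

step 0: 10 = 2^(2 + 1) + 2; sub 3 for 2: 3^(3 + 1) + 3; = 84; G_1 = 84−1 = 83
step 1: 83 = 3^(3 + 1) + 2; sub 4 for 3: 4^(4 + 1) + 2; = 1026; G_2 = 1026−1 = 1025
step 2: 1025 = 4^(4 + 1) + 1; sub 5 for 4: 5^(5 + 1) + 1; = 15626; G_3 = 15626−1 = 15625
step 3: 15625 = 5^(5 + 1); sub 6 for 5: 6^(6 + 1); = 279936; G_4 = 279936−1 = 279935
step 4: 279935 = 5·6^6 + 5·6^5 + 5·6^4 + 5·6^3 + 5·6^2 + 5·6 + 5; sub 7 for 6: 5·7^7 + 5·7^5 + 5·7^4 + 5·7^3 + 5·7^2 + 5·7 + 5; = 4215755; G_5 = 4215755−1 = 4215754
step 5: 4215754 = 5·7^7 + 5·7^5 + 5·7^4 + 5·7^3 + 5·7^2 + 5·7 + 4; sub 8 for 7: 5·8^8 + 5·8^5 + 5·8^4 + 5·8^3 + 5·8^2 + 5·8 + 4; = 84073324; G_6 = 84073324−1 = 84073323
step 6: 84073323 = 5·8^8 + 5·8^5 + 5·8^4 + 5·8^3 + 5·8^2 + 5·8 + 3; sub 9 for 8: 5·9^9 + 5·9^5 + 5·9^4 + 5·9^3 + 5·9^2 + 5·9 + 3; = 1937434593; G_7 = 1937434593−1 = 1937434592

1853361269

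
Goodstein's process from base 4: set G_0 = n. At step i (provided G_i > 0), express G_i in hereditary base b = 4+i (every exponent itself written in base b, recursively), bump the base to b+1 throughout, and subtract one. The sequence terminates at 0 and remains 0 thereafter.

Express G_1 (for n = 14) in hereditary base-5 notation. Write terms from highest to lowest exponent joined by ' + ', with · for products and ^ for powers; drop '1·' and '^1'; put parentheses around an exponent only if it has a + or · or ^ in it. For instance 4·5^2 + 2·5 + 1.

3·5 + 1

G_0=14  [base 4] 3·4 + 2  →[4↦5]→  3·5 + 2 = 17  −1 ⇒ G_1=16
G_1=16  [base 5] 3·5 + 1  →[5↦6]→  3·6 + 1 = 19  −1 ⇒ G_2=18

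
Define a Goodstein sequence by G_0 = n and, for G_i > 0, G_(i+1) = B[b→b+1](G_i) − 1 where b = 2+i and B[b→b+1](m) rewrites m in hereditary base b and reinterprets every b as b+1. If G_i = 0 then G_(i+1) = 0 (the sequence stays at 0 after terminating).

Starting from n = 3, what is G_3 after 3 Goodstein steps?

3 —HB2→ 2 + 1 —bump→ 3 + 1 = 4 —(−1)→ 3
3 —HB3→ 3 —bump→ 4 = 4 —(−1)→ 3
3 —HB4→ 3 —bump→ 3 = 3 —(−1)→ 2
2 —HB5→ 2 —bump→ 2 = 2 —(−1)→ 1

2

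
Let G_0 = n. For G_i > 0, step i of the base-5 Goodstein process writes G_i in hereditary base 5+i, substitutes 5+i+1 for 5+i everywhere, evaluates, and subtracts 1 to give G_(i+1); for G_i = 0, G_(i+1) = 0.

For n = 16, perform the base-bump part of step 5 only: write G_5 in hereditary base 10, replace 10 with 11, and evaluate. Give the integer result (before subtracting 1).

[0] 16 ≡ 3·5 + 1 (base 5). Lift 6: 19. −1: 18.
[1] 18 ≡ 3·6 (base 6). Lift 7: 21. −1: 20.
[2] 20 ≡ 2·7 + 6 (base 7). Lift 8: 22. −1: 21.
[3] 21 ≡ 2·8 + 5 (base 8). Lift 9: 23. −1: 22.
[4] 22 ≡ 2·9 + 4 (base 9). Lift 10: 24. −1: 23.
[5] 23 ≡ 2·10 + 3 (base 10). Lift 11: 25. −1: 24.

25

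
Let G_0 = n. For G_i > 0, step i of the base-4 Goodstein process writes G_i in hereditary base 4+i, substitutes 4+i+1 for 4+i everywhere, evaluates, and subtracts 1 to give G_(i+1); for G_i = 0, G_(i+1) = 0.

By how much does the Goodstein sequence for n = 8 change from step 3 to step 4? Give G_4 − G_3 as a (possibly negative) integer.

0

i=0: 8 = 2·4 (b=4); 4→5: 2·5 = 10; 10−1 = 9
i=1: 9 = 5 + 4 (b=5); 5→6: 6 + 4 = 10; 10−1 = 9
i=2: 9 = 6 + 3 (b=6); 6→7: 7 + 3 = 10; 10−1 = 9
i=3: 9 = 7 + 2 (b=7); 7→8: 8 + 2 = 10; 10−1 = 9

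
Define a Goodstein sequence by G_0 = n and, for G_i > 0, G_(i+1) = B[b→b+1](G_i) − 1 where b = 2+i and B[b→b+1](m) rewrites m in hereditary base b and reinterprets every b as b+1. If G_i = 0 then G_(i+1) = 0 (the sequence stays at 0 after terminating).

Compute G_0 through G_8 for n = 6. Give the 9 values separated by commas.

(0) 6|_2 = 2^2 + 2 ↦ 3^3 + 3|_3 = 30 ⇒ 29
(1) 29|_3 = 3^3 + 2 ↦ 4^4 + 2|_4 = 258 ⇒ 257
(2) 257|_4 = 4^4 + 1 ↦ 5^5 + 1|_5 = 3126 ⇒ 3125
(3) 3125|_5 = 5^5 ↦ 6^6|_6 = 46656 ⇒ 46655
(4) 46655|_6 = 5·6^5 + 5·6^4 + 5·6^3 + 5·6^2 + 5·6 + 5 ↦ 5·7^5 + 5·7^4 + 5·7^3 + 5·7^2 + 5·7 + 5|_7 = 98040 ⇒ 98039
(5) 98039|_7 = 5·7^5 + 5·7^4 + 5·7^3 + 5·7^2 + 5·7 + 4 ↦ 5·8^5 + 5·8^4 + 5·8^3 + 5·8^2 + 5·8 + 4|_8 = 187244 ⇒ 187243
(6) 187243|_8 = 5·8^5 + 5·8^4 + 5·8^3 + 5·8^2 + 5·8 + 3 ↦ 5·9^5 + 5·9^4 + 5·9^3 + 5·9^2 + 5·9 + 3|_9 = 332148 ⇒ 332147
(7) 332147|_9 = 5·9^5 + 5·9^4 + 5·9^3 + 5·9^2 + 5·9 + 2 ↦ 5·10^5 + 5·10^4 + 5·10^3 + 5·10^2 + 5·10 + 2|_10 = 555552 ⇒ 555551

6, 29, 257, 3125, 46655, 98039, 187243, 332147, 555551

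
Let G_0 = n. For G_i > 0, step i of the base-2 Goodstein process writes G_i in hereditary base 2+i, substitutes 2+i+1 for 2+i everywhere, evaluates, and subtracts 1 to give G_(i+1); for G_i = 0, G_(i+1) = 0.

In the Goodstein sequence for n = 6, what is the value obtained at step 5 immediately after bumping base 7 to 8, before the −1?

G_0=6  [base 2] 2^2 + 2  →[2↦3]→  3^3 + 3 = 30  −1 ⇒ G_1=29
G_1=29  [base 3] 3^3 + 2  →[3↦4]→  4^4 + 2 = 258  −1 ⇒ G_2=257
G_2=257  [base 4] 4^4 + 1  →[4↦5]→  5^5 + 1 = 3126  −1 ⇒ G_3=3125
G_3=3125  [base 5] 5^5  →[5↦6]→  6^6 = 46656  −1 ⇒ G_4=46655
G_4=46655  [base 6] 5·6^5 + 5·6^4 + 5·6^3 + 5·6^2 + 5·6 + 5  →[6↦7]→  5·7^5 + 5·7^4 + 5·7^3 + 5·7^2 + 5·7 + 5 = 98040  −1 ⇒ G_5=98039
G_5=98039  [base 7] 5·7^5 + 5·7^4 + 5·7^3 + 5·7^2 + 5·7 + 4  →[7↦8]→  5·8^5 + 5·8^4 + 5·8^3 + 5·8^2 + 5·8 + 4 = 187244  −1 ⇒ G_6=187243

187244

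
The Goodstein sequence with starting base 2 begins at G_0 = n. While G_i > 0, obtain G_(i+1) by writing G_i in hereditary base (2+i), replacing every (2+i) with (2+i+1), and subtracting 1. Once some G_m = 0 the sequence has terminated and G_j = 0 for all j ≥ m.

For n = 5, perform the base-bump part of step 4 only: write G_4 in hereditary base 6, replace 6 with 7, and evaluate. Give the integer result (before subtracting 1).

1198

5 —HB2→ 2^2 + 1 —bump→ 3^3 + 1 = 28 —(−1)→ 27
27 —HB3→ 3^3 —bump→ 4^4 = 256 —(−1)→ 255
255 —HB4→ 3·4^3 + 3·4^2 + 3·4 + 3 —bump→ 3·5^3 + 3·5^2 + 3·5 + 3 = 468 —(−1)→ 467
467 —HB5→ 3·5^3 + 3·5^2 + 3·5 + 2 —bump→ 3·6^3 + 3·6^2 + 3·6 + 2 = 776 —(−1)→ 775
775 —HB6→ 3·6^3 + 3·6^2 + 3·6 + 1 —bump→ 3·7^3 + 3·7^2 + 3·7 + 1 = 1198 —(−1)→ 1197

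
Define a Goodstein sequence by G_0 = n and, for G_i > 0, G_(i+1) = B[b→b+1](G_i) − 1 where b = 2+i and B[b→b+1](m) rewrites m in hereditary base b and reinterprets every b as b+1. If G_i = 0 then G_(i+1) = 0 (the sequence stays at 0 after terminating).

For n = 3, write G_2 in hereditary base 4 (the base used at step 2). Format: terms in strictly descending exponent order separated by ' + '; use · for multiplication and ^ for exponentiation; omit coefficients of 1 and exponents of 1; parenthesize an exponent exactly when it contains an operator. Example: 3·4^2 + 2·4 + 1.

3

base 2: 3 = 2 + 1; at 3: 3 + 1 = 4; next = 3
base 3: 3 = 3; at 4: 4 = 4; next = 3
base 4: 3 = 3; at 5: 3 = 3; next = 2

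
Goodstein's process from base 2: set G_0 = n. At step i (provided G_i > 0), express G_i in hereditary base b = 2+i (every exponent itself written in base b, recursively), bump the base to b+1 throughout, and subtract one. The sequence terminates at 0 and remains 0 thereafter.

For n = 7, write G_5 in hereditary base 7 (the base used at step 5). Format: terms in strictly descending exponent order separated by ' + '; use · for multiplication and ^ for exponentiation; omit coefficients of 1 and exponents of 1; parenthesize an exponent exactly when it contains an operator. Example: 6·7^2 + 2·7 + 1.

G_0=7  [base 2] 2^2 + 2 + 1  →[2↦3]→  3^3 + 3 + 1 = 31  −1 ⇒ G_1=30
G_1=30  [base 3] 3^3 + 3  →[3↦4]→  4^4 + 4 = 260  −1 ⇒ G_2=259
G_2=259  [base 4] 4^4 + 3  →[4↦5]→  5^5 + 3 = 3128  −1 ⇒ G_3=3127
G_3=3127  [base 5] 5^5 + 2  →[5↦6]→  6^6 + 2 = 46658  −1 ⇒ G_4=46657
G_4=46657  [base 6] 6^6 + 1  →[6↦7]→  7^7 + 1 = 823544  −1 ⇒ G_5=823543
G_5=823543  [base 7] 7^7  →[7↦8]→  8^8 = 16777216  −1 ⇒ G_6=16777215

7^7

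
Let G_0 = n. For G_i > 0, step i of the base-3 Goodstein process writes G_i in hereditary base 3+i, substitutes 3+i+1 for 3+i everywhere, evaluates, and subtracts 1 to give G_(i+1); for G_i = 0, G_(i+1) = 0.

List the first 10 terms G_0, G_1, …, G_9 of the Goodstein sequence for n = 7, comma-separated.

G_0=7  [base 3] 2·3 + 1  →[3↦4]→  2·4 + 1 = 9  −1 ⇒ G_1=8
G_1=8  [base 4] 2·4  →[4↦5]→  2·5 = 10  −1 ⇒ G_2=9
G_2=9  [base 5] 5 + 4  →[5↦6]→  6 + 4 = 10  −1 ⇒ G_3=9
G_3=9  [base 6] 6 + 3  →[6↦7]→  7 + 3 = 10  −1 ⇒ G_4=9
G_4=9  [base 7] 7 + 2  →[7↦8]→  8 + 2 = 10  −1 ⇒ G_5=9
G_5=9  [base 8] 8 + 1  →[8↦9]→  9 + 1 = 10  −1 ⇒ G_6=9
G_6=9  [base 9] 9  →[9↦10]→  10 = 10  −1 ⇒ G_7=9
G_7=9  [base 10] 9  →[10↦11]→  9 = 9  −1 ⇒ G_8=8
G_8=8  [base 11] 8  →[11↦12]→  8 = 8  −1 ⇒ G_9=7

7, 8, 9, 9, 9, 9, 9, 9, 8, 7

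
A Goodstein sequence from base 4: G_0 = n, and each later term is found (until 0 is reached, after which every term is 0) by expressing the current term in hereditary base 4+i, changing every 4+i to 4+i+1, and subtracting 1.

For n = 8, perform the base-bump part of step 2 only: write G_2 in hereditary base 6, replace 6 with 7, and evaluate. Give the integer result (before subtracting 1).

base 4: 8 = 2·4; at 5: 2·5 = 10; next = 9
base 5: 9 = 5 + 4; at 6: 6 + 4 = 10; next = 9

10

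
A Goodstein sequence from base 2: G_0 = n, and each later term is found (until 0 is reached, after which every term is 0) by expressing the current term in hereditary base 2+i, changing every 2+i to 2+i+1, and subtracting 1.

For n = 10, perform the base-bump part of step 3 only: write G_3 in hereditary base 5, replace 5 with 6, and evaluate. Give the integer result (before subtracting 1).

base 2: 10 = 2^(2 + 1) + 2; at 3: 3^(3 + 1) + 3 = 84; next = 83
base 3: 83 = 3^(3 + 1) + 2; at 4: 4^(4 + 1) + 2 = 1026; next = 1025
base 4: 1025 = 4^(4 + 1) + 1; at 5: 5^(5 + 1) + 1 = 15626; next = 15625
base 5: 15625 = 5^(5 + 1); at 6: 6^(6 + 1) = 279936; next = 279935

279936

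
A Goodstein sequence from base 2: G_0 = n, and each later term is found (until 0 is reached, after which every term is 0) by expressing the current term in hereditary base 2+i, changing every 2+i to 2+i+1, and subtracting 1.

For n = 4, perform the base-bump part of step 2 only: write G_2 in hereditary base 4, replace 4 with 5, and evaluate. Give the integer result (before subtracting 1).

61

step 0: 4 = 2^2; sub 3 for 2: 3^3; = 27; G_1 = 27−1 = 26
step 1: 26 = 2·3^2 + 2·3 + 2; sub 4 for 3: 2·4^2 + 2·4 + 2; = 42; G_2 = 42−1 = 41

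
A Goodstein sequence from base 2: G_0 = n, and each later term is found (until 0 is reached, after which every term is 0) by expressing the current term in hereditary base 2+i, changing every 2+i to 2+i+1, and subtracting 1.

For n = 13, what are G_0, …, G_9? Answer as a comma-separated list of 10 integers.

13, 108, 1279, 16092, 280711, 5765998, 134219479, 3486786855, 100000003325, 3138428381103

(0) 13|_2 = 2^(2 + 1) + 2^2 + 1 ↦ 3^(3 + 1) + 3^3 + 1|_3 = 109 ⇒ 108
(1) 108|_3 = 3^(3 + 1) + 3^3 ↦ 4^(4 + 1) + 4^4|_4 = 1280 ⇒ 1279
(2) 1279|_4 = 4^(4 + 1) + 3·4^3 + 3·4^2 + 3·4 + 3 ↦ 5^(5 + 1) + 3·5^3 + 3·5^2 + 3·5 + 3|_5 = 16093 ⇒ 16092
(3) 16092|_5 = 5^(5 + 1) + 3·5^3 + 3·5^2 + 3·5 + 2 ↦ 6^(6 + 1) + 3·6^3 + 3·6^2 + 3·6 + 2|_6 = 280712 ⇒ 280711
(4) 280711|_6 = 6^(6 + 1) + 3·6^3 + 3·6^2 + 3·6 + 1 ↦ 7^(7 + 1) + 3·7^3 + 3·7^2 + 3·7 + 1|_7 = 5765999 ⇒ 5765998
(5) 5765998|_7 = 7^(7 + 1) + 3·7^3 + 3·7^2 + 3·7 ↦ 8^(8 + 1) + 3·8^3 + 3·8^2 + 3·8|_8 = 134219480 ⇒ 134219479
(6) 134219479|_8 = 8^(8 + 1) + 3·8^3 + 3·8^2 + 2·8 + 7 ↦ 9^(9 + 1) + 3·9^3 + 3·9^2 + 2·9 + 7|_9 = 3486786856 ⇒ 3486786855
(7) 3486786855|_9 = 9^(9 + 1) + 3·9^3 + 3·9^2 + 2·9 + 6 ↦ 10^(10 + 1) + 3·10^3 + 3·10^2 + 2·10 + 6|_10 = 100000003326 ⇒ 100000003325
(8) 100000003325|_10 = 10^(10 + 1) + 3·10^3 + 3·10^2 + 2·10 + 5 ↦ 11^(11 + 1) + 3·11^3 + 3·11^2 + 2·11 + 5|_11 = 3138428381104 ⇒ 3138428381103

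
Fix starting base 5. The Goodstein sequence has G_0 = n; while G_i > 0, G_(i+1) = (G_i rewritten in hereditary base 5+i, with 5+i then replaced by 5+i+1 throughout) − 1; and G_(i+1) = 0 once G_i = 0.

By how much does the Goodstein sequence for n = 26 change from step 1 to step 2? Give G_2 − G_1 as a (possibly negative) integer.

12

[0] 26 ≡ 5^2 + 1 (base 5). Lift 6: 37. −1: 36.
[1] 36 ≡ 6^2 (base 6). Lift 7: 49. −1: 48.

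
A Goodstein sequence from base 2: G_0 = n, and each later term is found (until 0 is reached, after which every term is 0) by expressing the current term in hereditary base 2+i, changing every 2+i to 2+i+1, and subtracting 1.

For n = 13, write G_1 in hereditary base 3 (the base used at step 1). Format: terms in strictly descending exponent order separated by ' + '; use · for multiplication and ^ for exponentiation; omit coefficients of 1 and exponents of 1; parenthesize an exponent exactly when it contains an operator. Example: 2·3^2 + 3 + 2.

3^(3 + 1) + 3^3

step 0: 13 = 2^(2 + 1) + 2^2 + 1; sub 3 for 2: 3^(3 + 1) + 3^3 + 1; = 109; G_1 = 109−1 = 108
step 1: 108 = 3^(3 + 1) + 3^3; sub 4 for 3: 4^(4 + 1) + 4^4; = 1280; G_2 = 1280−1 = 1279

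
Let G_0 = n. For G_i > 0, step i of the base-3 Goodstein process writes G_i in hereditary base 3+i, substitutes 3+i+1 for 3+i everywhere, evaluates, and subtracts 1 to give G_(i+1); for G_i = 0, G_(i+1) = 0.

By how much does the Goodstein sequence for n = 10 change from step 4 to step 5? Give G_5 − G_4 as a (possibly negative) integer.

3

base 3: 10 = 3^2 + 1; at 4: 4^2 + 1 = 17; next = 16
base 4: 16 = 4^2; at 5: 5^2 = 25; next = 24
base 5: 24 = 4·5 + 4; at 6: 4·6 + 4 = 28; next = 27
base 6: 27 = 4·6 + 3; at 7: 4·7 + 3 = 31; next = 30
base 7: 30 = 4·7 + 2; at 8: 4·8 + 2 = 34; next = 33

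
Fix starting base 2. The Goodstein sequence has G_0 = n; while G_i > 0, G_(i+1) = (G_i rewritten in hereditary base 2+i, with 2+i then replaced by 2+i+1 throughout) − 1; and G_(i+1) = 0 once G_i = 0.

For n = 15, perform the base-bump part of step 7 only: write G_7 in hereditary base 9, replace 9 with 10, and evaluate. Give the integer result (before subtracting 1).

15 —HB2→ 2^(2 + 1) + 2^2 + 2 + 1 —bump→ 3^(3 + 1) + 3^3 + 3 + 1 = 112 —(−1)→ 111
111 —HB3→ 3^(3 + 1) + 3^3 + 3 —bump→ 4^(4 + 1) + 4^4 + 4 = 1284 —(−1)→ 1283
1283 —HB4→ 4^(4 + 1) + 4^4 + 3 —bump→ 5^(5 + 1) + 5^5 + 3 = 18753 —(−1)→ 18752
18752 —HB5→ 5^(5 + 1) + 5^5 + 2 —bump→ 6^(6 + 1) + 6^6 + 2 = 326594 —(−1)→ 326593
326593 —HB6→ 6^(6 + 1) + 6^6 + 1 —bump→ 7^(7 + 1) + 7^7 + 1 = 6588345 —(−1)→ 6588344
6588344 —HB7→ 7^(7 + 1) + 7^7 —bump→ 8^(8 + 1) + 8^8 = 150994944 —(−1)→ 150994943
150994943 —HB8→ 8^(8 + 1) + 7·8^7 + 7·8^6 + 7·8^5 + 7·8^4 + 7·8^3 + 7·8^2 + 7·8 + 7 —bump→ 9^(9 + 1) + 7·9^7 + 7·9^6 + 7·9^5 + 7·9^4 + 7·9^3 + 7·9^2 + 7·9 + 7 = 3524450281 —(−1)→ 3524450280
3524450280 —HB9→ 9^(9 + 1) + 7·9^7 + 7·9^6 + 7·9^5 + 7·9^4 + 7·9^3 + 7·9^2 + 7·9 + 6 —bump→ 10^(10 + 1) + 7·10^7 + 7·10^6 + 7·10^5 + 7·10^4 + 7·10^3 + 7·10^2 + 7·10 + 6 = 100077777776 —(−1)→ 100077777775

100077777776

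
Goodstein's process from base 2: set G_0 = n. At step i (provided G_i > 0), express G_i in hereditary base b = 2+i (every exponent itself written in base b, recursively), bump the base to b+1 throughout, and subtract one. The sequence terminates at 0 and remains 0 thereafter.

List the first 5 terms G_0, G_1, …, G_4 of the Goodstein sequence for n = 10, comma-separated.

10, 83, 1025, 15625, 279935

(0) 10|_2 = 2^(2 + 1) + 2 ↦ 3^(3 + 1) + 3|_3 = 84 ⇒ 83
(1) 83|_3 = 3^(3 + 1) + 2 ↦ 4^(4 + 1) + 2|_4 = 1026 ⇒ 1025
(2) 1025|_4 = 4^(4 + 1) + 1 ↦ 5^(5 + 1) + 1|_5 = 15626 ⇒ 15625
(3) 15625|_5 = 5^(5 + 1) ↦ 6^(6 + 1)|_6 = 279936 ⇒ 279935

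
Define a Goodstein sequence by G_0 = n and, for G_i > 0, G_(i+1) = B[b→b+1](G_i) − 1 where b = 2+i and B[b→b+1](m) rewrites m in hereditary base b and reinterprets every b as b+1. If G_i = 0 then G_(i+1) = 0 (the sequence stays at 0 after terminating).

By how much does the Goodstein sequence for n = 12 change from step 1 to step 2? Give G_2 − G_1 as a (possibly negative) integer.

958

(0) 12|_2 = 2^(2 + 1) + 2^2 ↦ 3^(3 + 1) + 3^3|_3 = 108 ⇒ 107
(1) 107|_3 = 3^(3 + 1) + 2·3^2 + 2·3 + 2 ↦ 4^(4 + 1) + 2·4^2 + 2·4 + 2|_4 = 1066 ⇒ 1065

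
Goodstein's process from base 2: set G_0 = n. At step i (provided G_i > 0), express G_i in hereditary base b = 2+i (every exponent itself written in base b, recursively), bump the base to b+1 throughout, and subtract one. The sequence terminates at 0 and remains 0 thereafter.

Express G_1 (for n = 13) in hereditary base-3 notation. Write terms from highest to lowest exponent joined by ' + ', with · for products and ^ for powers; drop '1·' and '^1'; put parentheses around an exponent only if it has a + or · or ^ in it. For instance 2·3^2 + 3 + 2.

3^(3 + 1) + 3^3

G_0 = 13. HB_2(13) = 2^(2 + 1) + 2^2 + 1. Bump = 109. G_1 = 108.
G_1 = 108. HB_3(108) = 3^(3 + 1) + 3^3. Bump = 1280. G_2 = 1279.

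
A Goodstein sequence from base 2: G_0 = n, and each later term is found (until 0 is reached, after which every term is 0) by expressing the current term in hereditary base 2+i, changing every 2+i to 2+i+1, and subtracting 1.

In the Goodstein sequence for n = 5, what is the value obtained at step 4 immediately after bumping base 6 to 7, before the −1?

[0] 5 ≡ 2^2 + 1 (base 2). Lift 3: 28. −1: 27.
[1] 27 ≡ 3^3 (base 3). Lift 4: 256. −1: 255.
[2] 255 ≡ 3·4^3 + 3·4^2 + 3·4 + 3 (base 4). Lift 5: 468. −1: 467.
[3] 467 ≡ 3·5^3 + 3·5^2 + 3·5 + 2 (base 5). Lift 6: 776. −1: 775.
[4] 775 ≡ 3·6^3 + 3·6^2 + 3·6 + 1 (base 6). Lift 7: 1198. −1: 1197.

1198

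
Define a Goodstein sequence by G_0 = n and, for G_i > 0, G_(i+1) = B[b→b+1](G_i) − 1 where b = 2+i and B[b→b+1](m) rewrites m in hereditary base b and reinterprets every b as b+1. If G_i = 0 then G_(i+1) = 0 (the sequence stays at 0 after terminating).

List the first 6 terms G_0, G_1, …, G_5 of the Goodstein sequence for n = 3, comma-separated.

3 —HB2→ 2 + 1 —bump→ 3 + 1 = 4 —(−1)→ 3
3 —HB3→ 3 —bump→ 4 = 4 —(−1)→ 3
3 —HB4→ 3 —bump→ 3 = 3 —(−1)→ 2
2 —HB5→ 2 —bump→ 2 = 2 —(−1)→ 1
1 —HB6→ 1 —bump→ 1 = 1 —(−1)→ 0

3, 3, 3, 2, 1, 0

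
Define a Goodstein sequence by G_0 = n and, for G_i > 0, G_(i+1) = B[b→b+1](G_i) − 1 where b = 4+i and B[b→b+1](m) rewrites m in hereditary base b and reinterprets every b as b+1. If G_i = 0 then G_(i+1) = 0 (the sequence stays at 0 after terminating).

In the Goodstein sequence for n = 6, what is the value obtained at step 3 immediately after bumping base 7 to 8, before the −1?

6

i=0: 6 = 4 + 2 (b=4); 4→5: 5 + 2 = 7; 7−1 = 6
i=1: 6 = 5 + 1 (b=5); 5→6: 6 + 1 = 7; 7−1 = 6
i=2: 6 = 6 (b=6); 6→7: 7 = 7; 7−1 = 6
i=3: 6 = 6 (b=7); 7→8: 6 = 6; 6−1 = 5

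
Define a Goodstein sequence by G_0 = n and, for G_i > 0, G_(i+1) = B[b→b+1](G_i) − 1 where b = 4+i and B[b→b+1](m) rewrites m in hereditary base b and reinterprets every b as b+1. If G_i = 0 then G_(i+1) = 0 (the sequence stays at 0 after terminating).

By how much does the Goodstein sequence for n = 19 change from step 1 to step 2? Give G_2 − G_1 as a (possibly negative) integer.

10

(0) 19|_4 = 4^2 + 3 ↦ 5^2 + 3|_5 = 28 ⇒ 27
(1) 27|_5 = 5^2 + 2 ↦ 6^2 + 2|_6 = 38 ⇒ 37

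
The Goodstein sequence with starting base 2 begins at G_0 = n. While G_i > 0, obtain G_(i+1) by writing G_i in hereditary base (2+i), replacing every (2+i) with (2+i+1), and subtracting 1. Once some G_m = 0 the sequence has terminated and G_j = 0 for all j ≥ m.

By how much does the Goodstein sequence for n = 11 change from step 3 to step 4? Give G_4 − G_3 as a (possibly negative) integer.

i=0: 11 = 2^(2 + 1) + 2 + 1 (b=2); 2→3: 3^(3 + 1) + 3 + 1 = 85; 85−1 = 84
i=1: 84 = 3^(3 + 1) + 3 (b=3); 3→4: 4^(4 + 1) + 4 = 1028; 1028−1 = 1027
i=2: 1027 = 4^(4 + 1) + 3 (b=4); 4→5: 5^(5 + 1) + 3 = 15628; 15628−1 = 15627
i=3: 15627 = 5^(5 + 1) + 2 (b=5); 5→6: 6^(6 + 1) + 2 = 279938; 279938−1 = 279937

264310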